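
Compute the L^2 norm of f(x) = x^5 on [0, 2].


Step 1: ||f||_2 = (integral_0^2 |x^5|^2 dx)^(1/2)
     = (integral_0^2 x^10 dx)^(1/2)
Step 2: integral_0^2 x^10 dx = [x^11/(11)] from 0 to 2 = 2^11/11
     = 2048/11 = 186.181818
Step 3: ||f||_2 = (186.181818)^(1/2) = 13.644846


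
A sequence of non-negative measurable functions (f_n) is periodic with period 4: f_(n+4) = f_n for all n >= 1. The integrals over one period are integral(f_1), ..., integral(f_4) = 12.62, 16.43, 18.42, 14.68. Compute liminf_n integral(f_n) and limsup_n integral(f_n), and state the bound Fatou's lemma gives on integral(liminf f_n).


The sequence (integral(f_n)) is periodic with period 4, repeating the values 12.62, 16.43, 18.42, 14.68 indefinitely.
Step 1: For a periodic sequence, every tail (a_m, a_(m+1), ...) contains all 4 period values infinitely often.
Step 2: Hence inf of every tail = min of the period values = min(12.62, 16.43, 18.42, 14.68) = 12.62.
        liminf_n integral(f_n) = sup over m of (inf of tail from m) = 12.62.
Step 3: Similarly sup of every tail = max of the period values = 18.42.
        limsup_n integral(f_n) = 18.42.
Step 4: Fatou's lemma: integral(liminf_n f_n) <= liminf_n integral(f_n) = 12.62.
        So the integral of the pointwise liminf is at most 12.62.


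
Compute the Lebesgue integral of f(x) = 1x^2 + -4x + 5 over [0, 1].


The Lebesgue integral of a Riemann-integrable function agrees with the Riemann integral.
Antiderivative F(x) = (1/3)x^3 + (-4/2)x^2 + 5x
F(1) = (1/3)*1^3 + (-4/2)*1^2 + 5*1
     = (1/3)*1 + (-4/2)*1 + 5*1
     = 0.333333 + -2 + 5
     = 3.333333
F(0) = 0.0
Integral = F(1) - F(0) = 3.333333 - 0.0 = 3.333333


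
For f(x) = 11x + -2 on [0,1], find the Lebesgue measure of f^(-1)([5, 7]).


f^(-1)([5, 7]) = {x : 5 <= 11x + -2 <= 7}
Solving: (5 - -2)/11 <= x <= (7 - -2)/11
= [0.636364, 0.818182]
Intersecting with [0,1]: [0.636364, 0.818182]
Measure = 0.818182 - 0.636364 = 0.181818


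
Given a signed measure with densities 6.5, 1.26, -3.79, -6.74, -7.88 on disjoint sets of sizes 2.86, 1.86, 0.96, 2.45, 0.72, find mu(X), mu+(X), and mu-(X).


Step 1: Compute signed measure on each set:
  Set 1: 6.5 * 2.86 = 18.59
  Set 2: 1.26 * 1.86 = 2.3436
  Set 3: -3.79 * 0.96 = -3.6384
  Set 4: -6.74 * 2.45 = -16.513
  Set 5: -7.88 * 0.72 = -5.6736
Step 2: Total signed measure = (18.59) + (2.3436) + (-3.6384) + (-16.513) + (-5.6736)
     = -4.8914
Step 3: Positive part mu+(X) = sum of positive contributions = 20.9336
Step 4: Negative part mu-(X) = |sum of negative contributions| = 25.825


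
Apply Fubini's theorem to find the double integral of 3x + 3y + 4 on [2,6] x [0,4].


By Fubini, integrate in x first, then y.
Step 1: Fix y, integrate over x in [2,6]:
  integral(3x + 3y + 4, x=2..6)
  = 3*(6^2 - 2^2)/2 + (3y + 4)*(6 - 2)
  = 48 + (3y + 4)*4
  = 48 + 12y + 16
  = 64 + 12y
Step 2: Integrate over y in [0,4]:
  integral(64 + 12y, y=0..4)
  = 64*4 + 12*(4^2 - 0^2)/2
  = 256 + 96
  = 352


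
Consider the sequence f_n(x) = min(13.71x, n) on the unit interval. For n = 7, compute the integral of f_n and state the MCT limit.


f(x) = 13.71x on [0,1]; f_n(x) = min(13.71x, n). At n = 7:
Step 1: f(x) reaches 7 at x = 7/13.71 = 0.510576
Step 2: integral(f_7) = integral(13.71x, 0, 0.510576) + integral(7, 0.510576, 1)
       = 13.71*0.510576^2/2 + 7*(1 - 0.510576)
       = 1.787017 + 3.425966
       = 5.212983
Step 3: As n -> infinity, f_n increases to f, so by MCT integral(f_n) -> integral(f) = 13.71/2 = 6.855.
Convergence: integral(f_7) = 5.212983 -> 6.855 as n -> infinity


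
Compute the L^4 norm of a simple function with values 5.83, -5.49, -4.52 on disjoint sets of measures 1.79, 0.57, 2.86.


Step 1: Compute |f_i|^4 for each value:
  |5.83|^4 = 1155.245323
  |-5.49|^4 = 908.425628
  |-4.52|^4 = 417.401244
Step 2: Multiply by measures and sum:
  1155.245323 * 1.79 = 2067.889129
  908.425628 * 0.57 = 517.802608
  417.401244 * 2.86 = 1193.767558
Sum = 2067.889129 + 517.802608 + 1193.767558 = 3779.459295
Step 3: Take the p-th root:
||f||_4 = (3779.459295)^(1/4) = 7.840747


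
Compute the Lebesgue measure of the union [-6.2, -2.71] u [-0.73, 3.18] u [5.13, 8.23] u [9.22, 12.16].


For pairwise disjoint intervals, m(union) = sum of lengths.
= (-2.71 - -6.2) + (3.18 - -0.73) + (8.23 - 5.13) + (12.16 - 9.22)
= 3.49 + 3.91 + 3.1 + 2.94
= 13.44


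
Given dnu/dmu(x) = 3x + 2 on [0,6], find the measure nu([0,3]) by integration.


nu(A) = integral_A (dnu/dmu) dmu = integral_0^3 (3x + 2) dx
Step 1: Antiderivative F(x) = (3/2)x^2 + 2x
Step 2: F(3) = (3/2)*3^2 + 2*3 = 13.5 + 6 = 19.5
Step 3: F(0) = (3/2)*0^2 + 2*0 = 0.0 + 0 = 0.0
Step 4: nu([0,3]) = F(3) - F(0) = 19.5 - 0.0 = 19.5


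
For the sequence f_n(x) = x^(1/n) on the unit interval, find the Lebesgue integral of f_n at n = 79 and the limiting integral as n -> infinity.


At n = 79: f_79(x) = x^(1/79).
Step 1: integral(x^(1/79), 0, 1) = [x^(1/79+1) / (1/79+1)] from 0 to 1
     = 1 / (1/79 + 1) = 1 / ((79+1)/79) = 79/(79+1)
     = 79/80 = 0.9875
Step 2: As n -> infinity, f_n(x) = x^(1/n) -> 1 for x in (0,1], and f_n is increasing in n.
By MCT, lim_n integral(f_n) = integral(lim_n f_n) = integral(1, 0, 1) = 1.
Step 3: Verify convergence: 79/80 = 0.9875 -> 1


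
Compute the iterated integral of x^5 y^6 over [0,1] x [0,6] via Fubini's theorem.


By Fubini's theorem, the double integral factors as a product of single integrals:
Step 1: integral_0^1 x^5 dx = [x^6/6] from 0 to 1
     = 1^6/6 = 0.166667
Step 2: integral_0^6 y^6 dy = [y^7/7] from 0 to 6
     = 6^7/7 = 39990.857143
Step 3: Double integral = 0.166667 * 39990.857143 = 6665.142857


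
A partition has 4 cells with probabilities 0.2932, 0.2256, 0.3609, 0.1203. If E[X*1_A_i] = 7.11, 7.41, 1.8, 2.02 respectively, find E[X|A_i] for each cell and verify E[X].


For each cell A_i: E[X|A_i] = E[X*1_A_i] / P(A_i)
Step 1: E[X|A_1] = 7.11 / 0.2932 = 24.249659
Step 2: E[X|A_2] = 7.41 / 0.2256 = 32.845745
Step 3: E[X|A_3] = 1.8 / 0.3609 = 4.987531
Step 4: E[X|A_4] = 2.02 / 0.1203 = 16.791355
Verification: E[X] = sum E[X*1_A_i] = 7.11 + 7.41 + 1.8 + 2.02 = 18.34


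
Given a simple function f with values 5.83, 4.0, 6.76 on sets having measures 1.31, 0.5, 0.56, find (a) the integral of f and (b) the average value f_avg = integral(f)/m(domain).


Step 1: Integral = sum(value_i * measure_i)
= 5.83*1.31 + 4.0*0.5 + 6.76*0.56
= 7.6373 + 2 + 3.7856
= 13.4229
Step 2: Total measure of domain = 1.31 + 0.5 + 0.56 = 2.37
Step 3: Average value = 13.4229 / 2.37 = 5.663671


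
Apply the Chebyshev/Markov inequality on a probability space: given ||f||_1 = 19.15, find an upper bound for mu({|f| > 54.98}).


Chebyshev/Markov inequality: mu(|f| > eps) <= (||f||_p / eps)^p
Step 1: ||f||_1 / eps = 19.15 / 54.98 = 0.348308
Step 2: Raise to power p = 1:
  (0.348308)^1 = 0.348308
Step 3: Therefore mu(|f| > 54.98) <= 0.348308


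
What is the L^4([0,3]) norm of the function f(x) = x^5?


Step 1: ||f||_4 = (integral_0^3 |x^5|^4 dx)^(1/4)
     = (integral_0^3 x^20 dx)^(1/4)
Step 2: integral_0^3 x^20 dx = [x^21/(21)] from 0 to 3 = 3^21/21
     = 10460353203/21 = 4.981121e+08
Step 3: ||f||_4 = (4.981121e+08)^(1/4) = 149.393521


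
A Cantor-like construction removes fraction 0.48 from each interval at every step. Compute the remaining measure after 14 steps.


Step 1: At each step, fraction remaining = 1 - 0.48 = 0.52
Step 2: After 14 steps, measure = (0.52)^14
Result = 1.056931e-04


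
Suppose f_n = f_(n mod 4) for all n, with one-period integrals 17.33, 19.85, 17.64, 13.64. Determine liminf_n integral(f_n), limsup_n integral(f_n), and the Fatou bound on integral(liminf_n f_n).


The sequence (integral(f_n)) is periodic with period 4, repeating the values 17.33, 19.85, 17.64, 13.64 indefinitely.
Step 1: For a periodic sequence, every tail (a_m, a_(m+1), ...) contains all 4 period values infinitely often.
Step 2: Hence inf of every tail = min of the period values = min(17.33, 19.85, 17.64, 13.64) = 13.64.
        liminf_n integral(f_n) = sup over m of (inf of tail from m) = 13.64.
Step 3: Similarly sup of every tail = max of the period values = 19.85.
        limsup_n integral(f_n) = 19.85.
Step 4: Fatou's lemma: integral(liminf_n f_n) <= liminf_n integral(f_n) = 13.64.
        So the integral of the pointwise liminf is at most 13.64.


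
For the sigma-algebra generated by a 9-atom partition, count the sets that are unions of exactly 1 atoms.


Each element of F is a union of some subset of the 9 atoms.
Elements that are unions of exactly 1 atoms correspond to 1-element subsets of the 9 atoms.
Count = C(9, 1) = 9! / (1! * 8!) = 9.


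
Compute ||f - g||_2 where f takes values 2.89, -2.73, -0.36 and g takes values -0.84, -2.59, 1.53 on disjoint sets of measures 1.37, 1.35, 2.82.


Step 1: Compute differences f_i - g_i:
  2.89 - -0.84 = 3.73
  -2.73 - -2.59 = -0.14
  -0.36 - 1.53 = -1.89
Step 2: Compute |diff|^2 * measure for each set:
  |3.73|^2 * 1.37 = 13.9129 * 1.37 = 19.060673
  |-0.14|^2 * 1.35 = 0.0196 * 1.35 = 0.02646
  |-1.89|^2 * 2.82 = 3.5721 * 2.82 = 10.073322
Step 3: Sum = 29.160455
Step 4: ||f-g||_2 = (29.160455)^(1/2) = 5.400042


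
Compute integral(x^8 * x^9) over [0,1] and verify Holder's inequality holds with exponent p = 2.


Step 1: Exact integral of f*g = integral(x^17, 0, 1) = 1/18
     = 0.055556
Step 2: Holder bound with p=2, q=2:
  ||f||_p = (integral x^16 dx)^(1/2) = (1/17)^(1/2) = 0.242536
  ||g||_q = (integral x^18 dx)^(1/2) = (1/19)^(1/2) = 0.229416
Step 3: Holder bound = ||f||_p * ||g||_q = 0.242536 * 0.229416 = 0.055641
Verification: 0.055556 <= 0.055641 (Holder holds)


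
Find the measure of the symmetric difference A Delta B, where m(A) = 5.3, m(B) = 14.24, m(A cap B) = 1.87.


m(A Delta B) = m(A) + m(B) - 2*m(A n B)
= 5.3 + 14.24 - 2*1.87
= 5.3 + 14.24 - 3.74
= 15.8


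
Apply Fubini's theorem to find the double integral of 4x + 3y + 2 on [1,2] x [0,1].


By Fubini, integrate in x first, then y.
Step 1: Fix y, integrate over x in [1,2]:
  integral(4x + 3y + 2, x=1..2)
  = 4*(2^2 - 1^2)/2 + (3y + 2)*(2 - 1)
  = 6 + (3y + 2)*1
  = 6 + 3y + 2
  = 8 + 3y
Step 2: Integrate over y in [0,1]:
  integral(8 + 3y, y=0..1)
  = 8*1 + 3*(1^2 - 0^2)/2
  = 8 + 1.5
  = 9.5


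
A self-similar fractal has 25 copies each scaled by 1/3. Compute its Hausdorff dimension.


For a self-similar set with N copies scaled by 1/r:
dim_H = log(N)/log(r) = log(25)/log(3)
= 3.218876/1.098612
= 2.929947


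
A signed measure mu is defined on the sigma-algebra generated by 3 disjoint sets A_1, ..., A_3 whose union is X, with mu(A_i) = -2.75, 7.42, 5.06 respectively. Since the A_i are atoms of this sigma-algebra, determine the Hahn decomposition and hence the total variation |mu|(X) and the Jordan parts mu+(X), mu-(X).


Step 1: Every measurable set is a union of atoms (the cells / points), so a Hahn decomposition is
  obtained by grouping atoms by sign: P = union of atoms with mu > 0, N = union of the remaining atoms.
  Atoms in P (indices): 2, 3;  atoms in N (indices): 1
  Positive values: 7.42, 5.06
  Negative values: -2.75
Step 2: mu+(X) = mu(P) = sum of positive atom values = 12.48
Step 3: mu-(X) = -mu(N) = sum of |negative atom values| = 2.75
Step 4: |mu|(X) = mu+(X) + mu-(X) = 12.48 + 2.75 = 15.23


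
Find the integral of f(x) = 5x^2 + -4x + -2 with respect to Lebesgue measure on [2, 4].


The Lebesgue integral of a Riemann-integrable function agrees with the Riemann integral.
Antiderivative F(x) = (5/3)x^3 + (-4/2)x^2 + -2x
F(4) = (5/3)*4^3 + (-4/2)*4^2 + -2*4
     = (5/3)*64 + (-4/2)*16 + -2*4
     = 106.666667 + -32 + -8
     = 66.666667
F(2) = 1.333333
Integral = F(4) - F(2) = 66.666667 - 1.333333 = 65.333333


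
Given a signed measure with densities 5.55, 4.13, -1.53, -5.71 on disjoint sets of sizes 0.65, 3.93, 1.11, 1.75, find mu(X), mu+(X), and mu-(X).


Step 1: Compute signed measure on each set:
  Set 1: 5.55 * 0.65 = 3.6075
  Set 2: 4.13 * 3.93 = 16.2309
  Set 3: -1.53 * 1.11 = -1.6983
  Set 4: -5.71 * 1.75 = -9.9925
Step 2: Total signed measure = (3.6075) + (16.2309) + (-1.6983) + (-9.9925)
     = 8.1476
Step 3: Positive part mu+(X) = sum of positive contributions = 19.8384
Step 4: Negative part mu-(X) = |sum of negative contributions| = 11.6908


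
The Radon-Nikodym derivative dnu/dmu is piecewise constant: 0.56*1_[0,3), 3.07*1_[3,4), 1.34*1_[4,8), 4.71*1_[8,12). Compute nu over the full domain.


Integrate each piece of the Radon-Nikodym derivative:
Step 1: integral_0^3 0.56 dx = 0.56*(3-0) = 0.56*3 = 1.68
Step 2: integral_3^4 3.07 dx = 3.07*(4-3) = 3.07*1 = 3.07
Step 3: integral_4^8 1.34 dx = 1.34*(8-4) = 1.34*4 = 5.36
Step 4: integral_8^12 4.71 dx = 4.71*(12-8) = 4.71*4 = 18.84
Total: 1.68 + 3.07 + 5.36 + 18.84 = 28.95


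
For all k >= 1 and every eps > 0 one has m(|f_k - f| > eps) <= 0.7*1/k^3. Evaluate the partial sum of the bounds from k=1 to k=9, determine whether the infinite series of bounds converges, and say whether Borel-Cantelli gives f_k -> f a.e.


Step 1: List the terms 0.7*1/k^3 for k = 1 to 9:
  k=1: 0.7
  k=2: 0.0875
  k=3: 0.025926
  k=4: 0.010937
  k=5: 0.0056
  k=6: 0.003241
  k=7: 0.002041
  k=8: 0.001367
  k=9: 9.602195e-04
Step 2: Partial sum = 0.7 + 0.0875 + 0.025926 + 0.010937 + 0.0056 + 0.003241 + 0.002041 + 0.001367 + 9.602195e-04
     = 0.837572
Step 3: The full series sum_(k>=1) 0.7*1/k^3 converges (p-series with p = 3 > 1; a constant multiple of a convergent series converges).
Step 4: Fix eps > 0. Since sum_k m(|f_k - f| > eps) < infinity, the Borel-Cantelli lemma gives
        m(limsup_k {|f_k - f| > eps}) = 0, i.e. for a.e. x, |f_k(x) - f(x)| <= eps for all large k.
        Applying this with eps = 1/j for j = 1, 2, ... and intersecting the countably many full-measure sets,
        for a.e. x we get limsup_k |f_k(x) - f(x)| <= 1/j for every j, hence f_k -> f almost everywhere.
Conclusion: series converges; Borel-Cantelli yields f_k -> f a.e.


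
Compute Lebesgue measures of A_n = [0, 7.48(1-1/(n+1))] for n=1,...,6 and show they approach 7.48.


By continuity of measure from below: if A_n increases to A, then m(A_n) -> m(A).
Here A = [0, 7.48], so m(A) = 7.48
Step 1: a_1 = 7.48*(1 - 1/2) = 3.74, m(A_1) = 3.74
Step 2: a_2 = 7.48*(1 - 1/3) = 4.9867, m(A_2) = 4.9867
Step 3: a_3 = 7.48*(1 - 1/4) = 5.61, m(A_3) = 5.61
Step 4: a_4 = 7.48*(1 - 1/5) = 5.984, m(A_4) = 5.984
Step 5: a_5 = 7.48*(1 - 1/6) = 6.2333, m(A_5) = 6.2333
Step 6: a_6 = 7.48*(1 - 1/7) = 6.4114, m(A_6) = 6.4114
Limit: m(A_n) -> m([0,7.48]) = 7.48


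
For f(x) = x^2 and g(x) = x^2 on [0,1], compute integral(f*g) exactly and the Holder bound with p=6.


Step 1: Exact integral of f*g = integral(x^4, 0, 1) = 1/5
     = 0.2
Step 2: Holder bound with p=6, q=1.2:
  ||f||_p = (integral x^12 dx)^(1/6) = (1/13)^(1/6) = 0.652143
  ||g||_q = (integral x^2.4 dx)^(1/1.2) = (1/3.4)^(1/1.2) = 0.360662
Step 3: Holder bound = ||f||_p * ||g||_q = 0.652143 * 0.360662 = 0.235203
Verification: 0.2 <= 0.235203 (Holder holds)


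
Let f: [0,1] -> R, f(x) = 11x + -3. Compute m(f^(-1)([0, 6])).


f^(-1)([0, 6]) = {x : 0 <= 11x + -3 <= 6}
Solving: (0 - -3)/11 <= x <= (6 - -3)/11
= [0.272727, 0.818182]
Intersecting with [0,1]: [0.272727, 0.818182]
Measure = 0.818182 - 0.272727 = 0.545455


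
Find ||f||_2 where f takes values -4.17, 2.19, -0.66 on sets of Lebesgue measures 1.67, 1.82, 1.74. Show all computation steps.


Step 1: Compute |f_i|^2 for each value:
  |-4.17|^2 = 17.3889
  |2.19|^2 = 4.7961
  |-0.66|^2 = 0.4356
Step 2: Multiply by measures and sum:
  17.3889 * 1.67 = 29.039463
  4.7961 * 1.82 = 8.728902
  0.4356 * 1.74 = 0.757944
Sum = 29.039463 + 8.728902 + 0.757944 = 38.526309
Step 3: Take the p-th root:
||f||_2 = (38.526309)^(1/2) = 6.206957


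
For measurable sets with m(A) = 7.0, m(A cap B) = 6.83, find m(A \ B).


m(A \ B) = m(A) - m(A n B)
= 7.0 - 6.83
= 0.17


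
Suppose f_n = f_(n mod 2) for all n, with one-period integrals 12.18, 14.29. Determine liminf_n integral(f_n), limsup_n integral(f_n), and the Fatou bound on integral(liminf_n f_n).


The sequence (integral(f_n)) is periodic with period 2, repeating the values 12.18, 14.29 indefinitely.
Step 1: For a periodic sequence, every tail (a_m, a_(m+1), ...) contains all 2 period values infinitely often.
Step 2: Hence inf of every tail = min of the period values = min(12.18, 14.29) = 12.18.
        liminf_n integral(f_n) = sup over m of (inf of tail from m) = 12.18.
Step 3: Similarly sup of every tail = max of the period values = 14.29.
        limsup_n integral(f_n) = 14.29.
Step 4: Fatou's lemma: integral(liminf_n f_n) <= liminf_n integral(f_n) = 12.18.
        So the integral of the pointwise liminf is at most 12.18.


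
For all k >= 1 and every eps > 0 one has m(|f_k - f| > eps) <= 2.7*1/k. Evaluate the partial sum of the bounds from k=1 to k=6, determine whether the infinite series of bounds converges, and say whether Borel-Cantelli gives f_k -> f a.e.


Step 1: List the terms 2.7*1/k for k = 1 to 6:
  k=1: 2.7
  k=2: 1.35
  k=3: 0.9
  k=4: 0.675
  k=5: 0.54
  k=6: 0.45
Step 2: Partial sum = 2.7 + 1.35 + 0.9 + 0.675 + 0.54 + 0.45
     = 6.615
Step 3: The full series sum_(k>=1) 2.7*1/k diverges (harmonic series, p = 1; a nonzero constant multiple of a divergent series diverges).
Step 4: The (first) Borel-Cantelli lemma requires a summable sequence of measures, so it does not apply here;
        from this bound alone no conclusion about a.e. convergence can be drawn (convergence in measure still
        gives an a.e.-convergent subsequence, but not a.e. convergence of the whole sequence).
Conclusion: series diverges; Borel-Cantelli is inconclusive about a.e. convergence of f_k.


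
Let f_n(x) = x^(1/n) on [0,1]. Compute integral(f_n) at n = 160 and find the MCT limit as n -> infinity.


At n = 160: f_160(x) = x^(1/160).
Step 1: integral(x^(1/160), 0, 1) = [x^(1/160+1) / (1/160+1)] from 0 to 1
     = 1 / (1/160 + 1) = 1 / ((160+1)/160) = 160/(160+1)
     = 160/161 = 0.993789
Step 2: As n -> infinity, f_n(x) = x^(1/n) -> 1 for x in (0,1], and f_n is increasing in n.
By MCT, lim_n integral(f_n) = integral(lim_n f_n) = integral(1, 0, 1) = 1.
Step 3: Verify convergence: 160/161 = 0.993789 -> 1


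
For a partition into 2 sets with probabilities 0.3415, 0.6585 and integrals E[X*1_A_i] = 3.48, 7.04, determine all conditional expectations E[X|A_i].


For each cell A_i: E[X|A_i] = E[X*1_A_i] / P(A_i)
Step 1: E[X|A_1] = 3.48 / 0.3415 = 10.190337
Step 2: E[X|A_2] = 7.04 / 0.6585 = 10.690964
Verification: E[X] = sum E[X*1_A_i] = 3.48 + 7.04 = 10.52


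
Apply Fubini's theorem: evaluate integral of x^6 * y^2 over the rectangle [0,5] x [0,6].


By Fubini's theorem, the double integral factors as a product of single integrals:
Step 1: integral_0^5 x^6 dx = [x^7/7] from 0 to 5
     = 5^7/7 = 11160.714286
Step 2: integral_0^6 y^2 dy = [y^3/3] from 0 to 6
     = 6^3/3 = 72
Step 3: Double integral = 11160.714286 * 72 = 803571.428571


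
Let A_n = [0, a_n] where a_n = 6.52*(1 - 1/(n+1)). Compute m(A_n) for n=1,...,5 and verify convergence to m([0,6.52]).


By continuity of measure from below: if A_n increases to A, then m(A_n) -> m(A).
Here A = [0, 6.52], so m(A) = 6.52
Step 1: a_1 = 6.52*(1 - 1/2) = 3.26, m(A_1) = 3.26
Step 2: a_2 = 6.52*(1 - 1/3) = 4.3467, m(A_2) = 4.3467
Step 3: a_3 = 6.52*(1 - 1/4) = 4.89, m(A_3) = 4.89
Step 4: a_4 = 6.52*(1 - 1/5) = 5.216, m(A_4) = 5.216
Step 5: a_5 = 6.52*(1 - 1/6) = 5.4333, m(A_5) = 5.4333
Limit: m(A_n) -> m([0,6.52]) = 6.52


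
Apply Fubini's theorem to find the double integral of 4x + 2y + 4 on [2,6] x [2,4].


By Fubini, integrate in x first, then y.
Step 1: Fix y, integrate over x in [2,6]:
  integral(4x + 2y + 4, x=2..6)
  = 4*(6^2 - 2^2)/2 + (2y + 4)*(6 - 2)
  = 64 + (2y + 4)*4
  = 64 + 8y + 16
  = 80 + 8y
Step 2: Integrate over y in [2,4]:
  integral(80 + 8y, y=2..4)
  = 80*2 + 8*(4^2 - 2^2)/2
  = 160 + 48
  = 208


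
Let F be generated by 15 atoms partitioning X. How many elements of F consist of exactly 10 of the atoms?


Each element of F is a union of some subset of the 15 atoms.
Elements that are unions of exactly 10 atoms correspond to 10-element subsets of the 15 atoms.
Count = C(15, 10) = 15! / (10! * 5!) = 3003.


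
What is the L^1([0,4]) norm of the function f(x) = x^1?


Step 1: ||f||_1 = (integral_0^4 |x^1|^1 dx)^(1/1)
     = (integral_0^4 x^1 dx)^(1/1)
Step 2: integral_0^4 x^1 dx = [x^2/(2)] from 0 to 4 = 4^2/2
     = 16/2 = 8
Step 3: ||f||_1 = (8)^(1/1) = 8


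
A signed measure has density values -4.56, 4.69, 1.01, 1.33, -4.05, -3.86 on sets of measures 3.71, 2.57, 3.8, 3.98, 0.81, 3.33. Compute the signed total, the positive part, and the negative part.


Step 1: Compute signed measure on each set:
  Set 1: -4.56 * 3.71 = -16.9176
  Set 2: 4.69 * 2.57 = 12.0533
  Set 3: 1.01 * 3.8 = 3.838
  Set 4: 1.33 * 3.98 = 5.2934
  Set 5: -4.05 * 0.81 = -3.2805
  Set 6: -3.86 * 3.33 = -12.8538
Step 2: Total signed measure = (-16.9176) + (12.0533) + (3.838) + (5.2934) + (-3.2805) + (-12.8538)
     = -11.8672
Step 3: Positive part mu+(X) = sum of positive contributions = 21.1847
Step 4: Negative part mu-(X) = |sum of negative contributions| = 33.0519


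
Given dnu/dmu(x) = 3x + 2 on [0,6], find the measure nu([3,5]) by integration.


nu(A) = integral_A (dnu/dmu) dmu = integral_3^5 (3x + 2) dx
Step 1: Antiderivative F(x) = (3/2)x^2 + 2x
Step 2: F(5) = (3/2)*5^2 + 2*5 = 37.5 + 10 = 47.5
Step 3: F(3) = (3/2)*3^2 + 2*3 = 13.5 + 6 = 19.5
Step 4: nu([3,5]) = F(5) - F(3) = 47.5 - 19.5 = 28


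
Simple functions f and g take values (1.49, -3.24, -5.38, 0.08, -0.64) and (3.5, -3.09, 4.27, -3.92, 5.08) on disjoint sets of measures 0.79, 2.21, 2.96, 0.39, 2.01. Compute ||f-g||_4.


Step 1: Compute differences f_i - g_i:
  1.49 - 3.5 = -2.01
  -3.24 - -3.09 = -0.15
  -5.38 - 4.27 = -9.65
  0.08 - -3.92 = 4
  -0.64 - 5.08 = -5.72
Step 2: Compute |diff|^4 * measure for each set:
  |-2.01|^4 * 0.79 = 16.322408 * 0.79 = 12.894702
  |-0.15|^4 * 2.21 = 5.062500e-04 * 2.21 = 0.001119
  |-9.65|^4 * 2.96 = 8671.800006 * 2.96 = 25668.528018
  |4|^4 * 0.39 = 256 * 0.39 = 99.84
  |-5.72|^4 * 2.01 = 1070.493699 * 2.01 = 2151.692334
Step 3: Sum = 27932.956174
Step 4: ||f-g||_4 = (27932.956174)^(1/4) = 12.927937


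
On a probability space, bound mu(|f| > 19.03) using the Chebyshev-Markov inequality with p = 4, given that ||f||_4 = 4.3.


Chebyshev/Markov inequality: mu(|f| > eps) <= (||f||_p / eps)^p
Step 1: ||f||_4 / eps = 4.3 / 19.03 = 0.225959
Step 2: Raise to power p = 4:
  (0.225959)^4 = 0.002607
Step 3: Therefore mu(|f| > 19.03) <= 0.002607


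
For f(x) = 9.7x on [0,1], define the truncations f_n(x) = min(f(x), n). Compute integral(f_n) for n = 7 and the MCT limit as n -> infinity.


f(x) = 9.7x on [0,1]; f_n(x) = min(9.7x, n). At n = 7:
Step 1: f(x) reaches 7 at x = 7/9.7 = 0.721649
Step 2: integral(f_7) = integral(9.7x, 0, 0.721649) + integral(7, 0.721649, 1)
       = 9.7*0.721649^2/2 + 7*(1 - 0.721649)
       = 2.525773 + 1.948454
       = 4.474227
Step 3: As n -> infinity, f_n increases to f, so by MCT integral(f_n) -> integral(f) = 9.7/2 = 4.85.
Convergence: integral(f_7) = 4.474227 -> 4.85 as n -> infinity


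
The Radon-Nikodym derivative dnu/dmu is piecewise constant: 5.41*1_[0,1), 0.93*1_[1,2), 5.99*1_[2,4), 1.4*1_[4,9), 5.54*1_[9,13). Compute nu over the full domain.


Integrate each piece of the Radon-Nikodym derivative:
Step 1: integral_0^1 5.41 dx = 5.41*(1-0) = 5.41*1 = 5.41
Step 2: integral_1^2 0.93 dx = 0.93*(2-1) = 0.93*1 = 0.93
Step 3: integral_2^4 5.99 dx = 5.99*(4-2) = 5.99*2 = 11.98
Step 4: integral_4^9 1.4 dx = 1.4*(9-4) = 1.4*5 = 7
Step 5: integral_9^13 5.54 dx = 5.54*(13-9) = 5.54*4 = 22.16
Total: 5.41 + 0.93 + 11.98 + 7 + 22.16 = 47.48


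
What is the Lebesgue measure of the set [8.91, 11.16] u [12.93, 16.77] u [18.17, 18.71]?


For pairwise disjoint intervals, m(union) = sum of lengths.
= (11.16 - 8.91) + (16.77 - 12.93) + (18.71 - 18.17)
= 2.25 + 3.84 + 0.54
= 6.63


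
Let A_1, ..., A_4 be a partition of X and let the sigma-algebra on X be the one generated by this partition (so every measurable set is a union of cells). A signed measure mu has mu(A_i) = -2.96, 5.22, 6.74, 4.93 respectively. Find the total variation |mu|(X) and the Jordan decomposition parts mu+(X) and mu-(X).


Step 1: Every measurable set is a union of atoms (the cells / points), so a Hahn decomposition is
  obtained by grouping atoms by sign: P = union of atoms with mu > 0, N = union of the remaining atoms.
  Atoms in P (indices): 2, 3, 4;  atoms in N (indices): 1
  Positive values: 5.22, 6.74, 4.93
  Negative values: -2.96
Step 2: mu+(X) = mu(P) = sum of positive atom values = 16.89
Step 3: mu-(X) = -mu(N) = sum of |negative atom values| = 2.96
Step 4: |mu|(X) = mu+(X) + mu-(X) = 16.89 + 2.96 = 19.85


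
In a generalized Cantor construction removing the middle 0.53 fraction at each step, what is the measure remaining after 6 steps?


Step 1: At each step, fraction remaining = 1 - 0.53 = 0.47
Step 2: After 6 steps, measure = (0.47)^6
Step 3: Computing the power step by step:
  After step 1: 0.47
  After step 2: 0.2209
  After step 3: 0.103823
  After step 4: 0.048797
  After step 5: 0.022935
  ...
Result = 0.010779


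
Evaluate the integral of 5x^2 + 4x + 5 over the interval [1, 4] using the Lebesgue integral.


The Lebesgue integral of a Riemann-integrable function agrees with the Riemann integral.
Antiderivative F(x) = (5/3)x^3 + (4/2)x^2 + 5x
F(4) = (5/3)*4^3 + (4/2)*4^2 + 5*4
     = (5/3)*64 + (4/2)*16 + 5*4
     = 106.666667 + 32 + 20
     = 158.666667
F(1) = 8.666667
Integral = F(4) - F(1) = 158.666667 - 8.666667 = 150


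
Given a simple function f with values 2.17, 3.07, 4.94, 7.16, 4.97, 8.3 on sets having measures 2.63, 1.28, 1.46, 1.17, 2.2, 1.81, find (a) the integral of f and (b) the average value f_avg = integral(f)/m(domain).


Step 1: Integral = sum(value_i * measure_i)
= 2.17*2.63 + 3.07*1.28 + 4.94*1.46 + 7.16*1.17 + 4.97*2.2 + 8.3*1.81
= 5.7071 + 3.9296 + 7.2124 + 8.3772 + 10.934 + 15.023
= 51.1833
Step 2: Total measure of domain = 2.63 + 1.28 + 1.46 + 1.17 + 2.2 + 1.81 = 10.55
Step 3: Average value = 51.1833 / 10.55 = 4.851498


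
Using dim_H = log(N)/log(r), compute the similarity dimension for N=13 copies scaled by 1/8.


For a self-similar set with N copies scaled by 1/r:
dim_H = log(N)/log(r) = log(13)/log(8)
= 2.564949/2.079442
= 1.23348


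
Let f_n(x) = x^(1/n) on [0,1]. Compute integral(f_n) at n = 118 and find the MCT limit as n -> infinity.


At n = 118: f_118(x) = x^(1/118).
Step 1: integral(x^(1/118), 0, 1) = [x^(1/118+1) / (1/118+1)] from 0 to 1
     = 1 / (1/118 + 1) = 1 / ((118+1)/118) = 118/(118+1)
     = 118/119 = 0.991597
Step 2: As n -> infinity, f_n(x) = x^(1/n) -> 1 for x in (0,1], and f_n is increasing in n.
By MCT, lim_n integral(f_n) = integral(lim_n f_n) = integral(1, 0, 1) = 1.
Step 3: Verify convergence: 118/119 = 0.991597 -> 1


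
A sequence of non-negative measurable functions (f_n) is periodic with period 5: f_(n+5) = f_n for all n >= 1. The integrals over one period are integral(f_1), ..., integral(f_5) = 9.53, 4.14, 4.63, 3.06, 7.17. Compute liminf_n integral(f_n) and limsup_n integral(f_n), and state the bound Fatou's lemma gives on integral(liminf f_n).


The sequence (integral(f_n)) is periodic with period 5, repeating the values 9.53, 4.14, 4.63, 3.06, 7.17 indefinitely.
Step 1: For a periodic sequence, every tail (a_m, a_(m+1), ...) contains all 5 period values infinitely often.
Step 2: Hence inf of every tail = min of the period values = min(9.53, 4.14, 4.63, 3.06, 7.17) = 3.06.
        liminf_n integral(f_n) = sup over m of (inf of tail from m) = 3.06.
Step 3: Similarly sup of every tail = max of the period values = 9.53.
        limsup_n integral(f_n) = 9.53.
Step 4: Fatou's lemma: integral(liminf_n f_n) <= liminf_n integral(f_n) = 3.06.
        So the integral of the pointwise liminf is at most 3.06.


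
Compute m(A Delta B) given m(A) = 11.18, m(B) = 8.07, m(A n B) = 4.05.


m(A Delta B) = m(A) + m(B) - 2*m(A n B)
= 11.18 + 8.07 - 2*4.05
= 11.18 + 8.07 - 8.1
= 11.15


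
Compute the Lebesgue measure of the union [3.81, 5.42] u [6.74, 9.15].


For pairwise disjoint intervals, m(union) = sum of lengths.
= (5.42 - 3.81) + (9.15 - 6.74)
= 1.61 + 2.41
= 4.02


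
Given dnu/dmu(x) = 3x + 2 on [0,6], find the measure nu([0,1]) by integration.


nu(A) = integral_A (dnu/dmu) dmu = integral_0^1 (3x + 2) dx
Step 1: Antiderivative F(x) = (3/2)x^2 + 2x
Step 2: F(1) = (3/2)*1^2 + 2*1 = 1.5 + 2 = 3.5
Step 3: F(0) = (3/2)*0^2 + 2*0 = 0.0 + 0 = 0.0
Step 4: nu([0,1]) = F(1) - F(0) = 3.5 - 0.0 = 3.5


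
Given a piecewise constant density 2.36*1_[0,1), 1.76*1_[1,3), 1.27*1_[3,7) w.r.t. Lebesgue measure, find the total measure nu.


Integrate each piece of the Radon-Nikodym derivative:
Step 1: integral_0^1 2.36 dx = 2.36*(1-0) = 2.36*1 = 2.36
Step 2: integral_1^3 1.76 dx = 1.76*(3-1) = 1.76*2 = 3.52
Step 3: integral_3^7 1.27 dx = 1.27*(7-3) = 1.27*4 = 5.08
Total: 2.36 + 3.52 + 5.08 = 10.96


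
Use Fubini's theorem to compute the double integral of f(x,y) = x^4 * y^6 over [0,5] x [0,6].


By Fubini's theorem, the double integral factors as a product of single integrals:
Step 1: integral_0^5 x^4 dx = [x^5/5] from 0 to 5
     = 5^5/5 = 625
Step 2: integral_0^6 y^6 dy = [y^7/7] from 0 to 6
     = 6^7/7 = 39990.857143
Step 3: Double integral = 625 * 39990.857143 = 2.499429e+07


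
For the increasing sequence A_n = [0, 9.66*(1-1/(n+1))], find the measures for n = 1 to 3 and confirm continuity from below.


By continuity of measure from below: if A_n increases to A, then m(A_n) -> m(A).
Here A = [0, 9.66], so m(A) = 9.66
Step 1: a_1 = 9.66*(1 - 1/2) = 4.83, m(A_1) = 4.83
Step 2: a_2 = 9.66*(1 - 1/3) = 6.44, m(A_2) = 6.44
Step 3: a_3 = 9.66*(1 - 1/4) = 7.245, m(A_3) = 7.245
Limit: m(A_n) -> m([0,9.66]) = 9.66


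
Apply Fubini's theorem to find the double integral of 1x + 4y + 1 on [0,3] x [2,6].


By Fubini, integrate in x first, then y.
Step 1: Fix y, integrate over x in [0,3]:
  integral(1x + 4y + 1, x=0..3)
  = 1*(3^2 - 0^2)/2 + (4y + 1)*(3 - 0)
  = 4.5 + (4y + 1)*3
  = 4.5 + 12y + 3
  = 7.5 + 12y
Step 2: Integrate over y in [2,6]:
  integral(7.5 + 12y, y=2..6)
  = 7.5*4 + 12*(6^2 - 2^2)/2
  = 30 + 192
  = 222


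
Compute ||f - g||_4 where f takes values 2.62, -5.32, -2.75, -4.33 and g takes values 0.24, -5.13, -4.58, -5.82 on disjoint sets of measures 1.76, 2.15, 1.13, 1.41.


Step 1: Compute differences f_i - g_i:
  2.62 - 0.24 = 2.38
  -5.32 - -5.13 = -0.19
  -2.75 - -4.58 = 1.83
  -4.33 - -5.82 = 1.49
Step 2: Compute |diff|^4 * measure for each set:
  |2.38|^4 * 1.76 = 32.085427 * 1.76 = 56.470352
  |-0.19|^4 * 2.15 = 0.001303 * 2.15 = 0.002802
  |1.83|^4 * 1.13 = 11.215131 * 1.13 = 12.673098
  |1.49|^4 * 1.41 = 4.928844 * 1.41 = 6.94967
Step 3: Sum = 76.095922
Step 4: ||f-g||_4 = (76.095922)^(1/4) = 2.953523


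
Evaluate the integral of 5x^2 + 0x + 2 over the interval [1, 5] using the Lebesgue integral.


The Lebesgue integral of a Riemann-integrable function agrees with the Riemann integral.
Antiderivative F(x) = (5/3)x^3 + (0/2)x^2 + 2x
F(5) = (5/3)*5^3 + (0/2)*5^2 + 2*5
     = (5/3)*125 + (0/2)*25 + 2*5
     = 208.333333 + 0.0 + 10
     = 218.333333
F(1) = 3.666667
Integral = F(5) - F(1) = 218.333333 - 3.666667 = 214.666667


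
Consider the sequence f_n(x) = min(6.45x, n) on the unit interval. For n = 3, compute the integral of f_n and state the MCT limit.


f(x) = 6.45x on [0,1]; f_n(x) = min(6.45x, n). At n = 3:
Step 1: f(x) reaches 3 at x = 3/6.45 = 0.465116
Step 2: integral(f_3) = integral(6.45x, 0, 0.465116) + integral(3, 0.465116, 1)
       = 6.45*0.465116^2/2 + 3*(1 - 0.465116)
       = 0.697674 + 1.604651
       = 2.302326
Step 3: As n -> infinity, f_n increases to f, so by MCT integral(f_n) -> integral(f) = 6.45/2 = 3.225.
Convergence: integral(f_3) = 2.302326 -> 3.225 as n -> infinity


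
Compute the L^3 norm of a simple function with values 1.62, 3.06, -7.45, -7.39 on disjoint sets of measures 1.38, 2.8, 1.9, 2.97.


Step 1: Compute |f_i|^3 for each value:
  |1.62|^3 = 4.251528
  |3.06|^3 = 28.652616
  |-7.45|^3 = 413.493625
  |-7.39|^3 = 403.583419
Step 2: Multiply by measures and sum:
  4.251528 * 1.38 = 5.867109
  28.652616 * 2.8 = 80.227325
  413.493625 * 1.9 = 785.637888
  403.583419 * 2.97 = 1198.642754
Sum = 5.867109 + 80.227325 + 785.637888 + 1198.642754 = 2070.375075
Step 3: Take the p-th root:
||f||_3 = (2070.375075)^(1/3) = 12.745289


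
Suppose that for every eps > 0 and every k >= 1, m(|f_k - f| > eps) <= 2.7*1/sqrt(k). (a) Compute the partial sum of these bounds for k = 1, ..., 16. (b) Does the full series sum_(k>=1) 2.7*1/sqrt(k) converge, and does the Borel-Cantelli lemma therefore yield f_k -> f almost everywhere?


Step 1: List the terms 2.7*1/sqrt(k) for k = 1 to 16:
  k=1: 2.7
  k=2: 1.909188
  k=3: 1.558846
  k=4: 1.35
  k=5: 1.207477
  k=6: 1.10227
  k=7: 1.020504
  k=8: 0.954594
  k=9: 0.9
  k=10: 0.853815
  k=11: 0.814081
  k=12: 0.779423
  k=13: 0.748845
  k=14: 0.721605
  k=15: 0.697137
  k=16: 0.675
Step 2: Partial sum = 2.7 + 1.909188 + 1.558846 + 1.35 + 1.207477 + 1.10227 + 1.020504 + 0.954594 + 0.9 + 0.853815 + 0.814081 + 0.779423 + 0.748845 + 0.721605 + 0.697137 + 0.675
     = 17.992785
Step 3: The full series sum_(k>=1) 2.7*1/sqrt(k) diverges (p-series with p = 1/2 <= 1; a nonzero constant multiple of a divergent series diverges).
Step 4: The (first) Borel-Cantelli lemma requires a summable sequence of measures, so it does not apply here;
        from this bound alone no conclusion about a.e. convergence can be drawn (convergence in measure still
        gives an a.e.-convergent subsequence, but not a.e. convergence of the whole sequence).
Conclusion: series diverges; Borel-Cantelli is inconclusive about a.e. convergence of f_k.


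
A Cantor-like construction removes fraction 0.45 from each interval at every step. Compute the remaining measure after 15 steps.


Step 1: At each step, fraction remaining = 1 - 0.45 = 0.55
Step 2: After 15 steps, measure = (0.55)^15
Result = 1.274795e-04


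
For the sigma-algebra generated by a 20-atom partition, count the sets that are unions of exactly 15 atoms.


Each element of F is a union of some subset of the 20 atoms.
Elements that are unions of exactly 15 atoms correspond to 15-element subsets of the 20 atoms.
Count = C(20, 15) = 20! / (15! * 5!) = 15504.


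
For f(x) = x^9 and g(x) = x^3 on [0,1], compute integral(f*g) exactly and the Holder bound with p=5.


Step 1: Exact integral of f*g = integral(x^12, 0, 1) = 1/13
     = 0.076923
Step 2: Holder bound with p=5, q=1.25:
  ||f||_p = (integral x^45 dx)^(1/5) = (1/46)^(1/5) = 0.464995
  ||g||_q = (integral x^3.75 dx)^(1/1.25) = (1/4.75)^(1/1.25) = 0.287505
Step 3: Holder bound = ||f||_p * ||g||_q = 0.464995 * 0.287505 = 0.133688
Verification: 0.076923 <= 0.133688 (Holder holds)


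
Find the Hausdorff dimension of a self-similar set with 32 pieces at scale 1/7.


For a self-similar set with N copies scaled by 1/r:
dim_H = log(N)/log(r) = log(32)/log(7)
= 3.465736/1.94591
= 1.781036


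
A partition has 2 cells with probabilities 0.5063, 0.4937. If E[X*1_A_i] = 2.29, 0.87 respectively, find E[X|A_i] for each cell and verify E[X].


For each cell A_i: E[X|A_i] = E[X*1_A_i] / P(A_i)
Step 1: E[X|A_1] = 2.29 / 0.5063 = 4.52301
Step 2: E[X|A_2] = 0.87 / 0.4937 = 1.762204
Verification: E[X] = sum E[X*1_A_i] = 2.29 + 0.87 = 3.16


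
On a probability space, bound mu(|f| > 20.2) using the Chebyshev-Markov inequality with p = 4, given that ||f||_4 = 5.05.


Chebyshev/Markov inequality: mu(|f| > eps) <= (||f||_p / eps)^p
Step 1: ||f||_4 / eps = 5.05 / 20.2 = 0.25
Step 2: Raise to power p = 4:
  (0.25)^4 = 0.003906
Step 3: Therefore mu(|f| > 20.2) <= 0.003906


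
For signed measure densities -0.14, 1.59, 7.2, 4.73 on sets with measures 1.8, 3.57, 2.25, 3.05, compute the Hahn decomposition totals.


Step 1: Compute signed measure on each set:
  Set 1: -0.14 * 1.8 = -0.252
  Set 2: 1.59 * 3.57 = 5.6763
  Set 3: 7.2 * 2.25 = 16.2
  Set 4: 4.73 * 3.05 = 14.4265
Step 2: Total signed measure = (-0.252) + (5.6763) + (16.2) + (14.4265)
     = 36.0508
Step 3: Positive part mu+(X) = sum of positive contributions = 36.3028
Step 4: Negative part mu-(X) = |sum of negative contributions| = 0.252


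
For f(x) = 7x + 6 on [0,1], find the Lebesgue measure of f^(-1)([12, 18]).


f^(-1)([12, 18]) = {x : 12 <= 7x + 6 <= 18}
Solving: (12 - 6)/7 <= x <= (18 - 6)/7
= [0.857143, 1.714286]
Intersecting with [0,1]: [0.857143, 1]
Measure = 1 - 0.857143 = 0.142857


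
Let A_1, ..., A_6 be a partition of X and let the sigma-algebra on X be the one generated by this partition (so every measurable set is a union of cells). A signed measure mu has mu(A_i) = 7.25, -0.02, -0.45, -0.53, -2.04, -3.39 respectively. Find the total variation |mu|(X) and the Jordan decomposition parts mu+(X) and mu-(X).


Step 1: Every measurable set is a union of atoms (the cells / points), so a Hahn decomposition is
  obtained by grouping atoms by sign: P = union of atoms with mu > 0, N = union of the remaining atoms.
  Atoms in P (indices): 1;  atoms in N (indices): 2, 3, 4, 5, 6
  Positive values: 7.25
  Negative values: -0.02, -0.45, -0.53, -2.04, -3.39
Step 2: mu+(X) = mu(P) = sum of positive atom values = 7.25
Step 3: mu-(X) = -mu(N) = sum of |negative atom values| = 6.43
Step 4: |mu|(X) = mu+(X) + mu-(X) = 7.25 + 6.43 = 13.68


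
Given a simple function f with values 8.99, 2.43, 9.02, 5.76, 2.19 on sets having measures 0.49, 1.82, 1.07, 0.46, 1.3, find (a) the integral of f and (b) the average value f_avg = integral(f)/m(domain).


Step 1: Integral = sum(value_i * measure_i)
= 8.99*0.49 + 2.43*1.82 + 9.02*1.07 + 5.76*0.46 + 2.19*1.3
= 4.4051 + 4.4226 + 9.6514 + 2.6496 + 2.847
= 23.9757
Step 2: Total measure of domain = 0.49 + 1.82 + 1.07 + 0.46 + 1.3 = 5.14
Step 3: Average value = 23.9757 / 5.14 = 4.664533


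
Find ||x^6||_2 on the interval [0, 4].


Step 1: ||f||_2 = (integral_0^4 |x^6|^2 dx)^(1/2)
     = (integral_0^4 x^12 dx)^(1/2)
Step 2: integral_0^4 x^12 dx = [x^13/(13)] from 0 to 4 = 4^13/13
     = 67108864/13 = 5.162220e+06
Step 3: ||f||_2 = (5.162220e+06)^(1/2) = 2272.052004


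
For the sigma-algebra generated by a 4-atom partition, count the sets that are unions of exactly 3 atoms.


Each element of F is a union of some subset of the 4 atoms.
Elements that are unions of exactly 3 atoms correspond to 3-element subsets of the 4 atoms.
Count = C(4, 3) = 4! / (3! * 1!) = 4.


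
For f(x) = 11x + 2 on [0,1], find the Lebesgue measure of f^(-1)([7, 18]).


f^(-1)([7, 18]) = {x : 7 <= 11x + 2 <= 18}
Solving: (7 - 2)/11 <= x <= (18 - 2)/11
= [0.454545, 1.454545]
Intersecting with [0,1]: [0.454545, 1]
Measure = 1 - 0.454545 = 0.545455


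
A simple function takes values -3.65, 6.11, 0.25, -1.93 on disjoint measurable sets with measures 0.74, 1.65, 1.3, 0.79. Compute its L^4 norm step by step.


Step 1: Compute |f_i|^4 for each value:
  |-3.65|^4 = 177.489006
  |6.11|^4 = 1393.68569
  |0.25|^4 = 0.003906
  |-1.93|^4 = 13.87488
Step 2: Multiply by measures and sum:
  177.489006 * 0.74 = 131.341865
  1393.68569 * 1.65 = 2299.581389
  0.003906 * 1.3 = 0.005078
  13.87488 * 0.79 = 10.961155
Sum = 131.341865 + 2299.581389 + 0.005078 + 10.961155 = 2441.889487
Step 3: Take the p-th root:
||f||_4 = (2441.889487)^(1/4) = 7.029614


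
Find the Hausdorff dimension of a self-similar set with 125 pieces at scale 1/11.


For a self-similar set with N copies scaled by 1/r:
dim_H = log(N)/log(r) = log(125)/log(11)
= 4.828314/2.397895
= 2.013563


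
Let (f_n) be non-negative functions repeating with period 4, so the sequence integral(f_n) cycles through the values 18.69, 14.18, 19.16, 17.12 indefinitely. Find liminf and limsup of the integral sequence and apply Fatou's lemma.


The sequence (integral(f_n)) is periodic with period 4, repeating the values 18.69, 14.18, 19.16, 17.12 indefinitely.
Step 1: For a periodic sequence, every tail (a_m, a_(m+1), ...) contains all 4 period values infinitely often.
Step 2: Hence inf of every tail = min of the period values = min(18.69, 14.18, 19.16, 17.12) = 14.18.
        liminf_n integral(f_n) = sup over m of (inf of tail from m) = 14.18.
Step 3: Similarly sup of every tail = max of the period values = 19.16.
        limsup_n integral(f_n) = 19.16.
Step 4: Fatou's lemma: integral(liminf_n f_n) <= liminf_n integral(f_n) = 14.18.
        So the integral of the pointwise liminf is at most 14.18.
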